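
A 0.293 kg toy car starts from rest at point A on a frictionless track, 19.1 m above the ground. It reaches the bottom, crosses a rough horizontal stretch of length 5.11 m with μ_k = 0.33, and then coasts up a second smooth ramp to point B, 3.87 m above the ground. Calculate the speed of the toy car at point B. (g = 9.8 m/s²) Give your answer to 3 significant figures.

Energy at A: mgh₁ = (0.293)(9.8)(19.1) = 54.844 J
Friction loss: W_f = μ_k mg d = 4.842 J
At B: ½mv² + mgh₂ = mgh₁ − W_f
½mv² = 54.844 − 4.842 − 11.112 = 38.889 J
v = √(2 × 38.889/0.293) = 16.29 m/s

v = 16.3 m/s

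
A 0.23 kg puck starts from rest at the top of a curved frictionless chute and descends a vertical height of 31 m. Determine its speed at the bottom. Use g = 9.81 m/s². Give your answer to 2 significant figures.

v = 25 m/s

Mechanical energy is conserved (no friction): mgh = ½mv²
v = √(2gh) = √(2 × 9.81 × 31) = √608.22 = 24.66 m/s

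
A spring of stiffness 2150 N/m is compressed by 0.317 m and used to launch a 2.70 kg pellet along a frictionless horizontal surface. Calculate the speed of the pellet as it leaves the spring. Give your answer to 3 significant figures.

Conservation of energy: ½kx² = ½mv²
v = x√(k/m) = 0.317 × √(2150/2.70) = 8.945 m/s

v = 8.95 m/s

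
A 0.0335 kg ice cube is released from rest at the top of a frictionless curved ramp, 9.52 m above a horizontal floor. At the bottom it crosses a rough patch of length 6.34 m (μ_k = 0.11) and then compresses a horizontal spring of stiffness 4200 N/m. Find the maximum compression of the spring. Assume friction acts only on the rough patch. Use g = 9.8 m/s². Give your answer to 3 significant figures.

x = 0.0371 m

Initial energy: E₁ = mgh = (0.0335)(9.8)(9.52) = 3.1254 J
Friction removes W_f = μ_k mg d = (0.11)(0.0335)(9.8)(6.34) = 0.2290 J
Energy reaching the spring: E = 3.1254 − 0.2290 = 2.8965 J
At max compression ½kx² = E ⇒ x = √(2E/k) = √(2 × 2.8965/4200) = 0.03714 m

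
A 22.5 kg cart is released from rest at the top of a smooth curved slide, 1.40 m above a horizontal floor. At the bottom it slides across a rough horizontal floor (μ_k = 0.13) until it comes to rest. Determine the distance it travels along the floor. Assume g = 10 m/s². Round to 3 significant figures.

Applying the work–energy principle:
At rest all PE has been dissipated by friction: mgh = μ_k m g d
d = h/μ_k = 1.40/0.13 = 10.77 m

d = 10.8 m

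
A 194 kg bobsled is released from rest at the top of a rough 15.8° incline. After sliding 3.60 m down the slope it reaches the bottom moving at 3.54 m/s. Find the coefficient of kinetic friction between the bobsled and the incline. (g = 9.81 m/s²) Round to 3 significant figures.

The energy dissipated by friction is the PE lost minus the KE gained:
mgL sinθ = 1865.5 J; ½mv² = 1215.6 J
W_f = 1865.5 − 1215.6 = 649.9 J
μ_k = W_f/(mg cosθ · L) = 649.9/(1831 × 3.60) = 0.09858

μ_k = 0.0986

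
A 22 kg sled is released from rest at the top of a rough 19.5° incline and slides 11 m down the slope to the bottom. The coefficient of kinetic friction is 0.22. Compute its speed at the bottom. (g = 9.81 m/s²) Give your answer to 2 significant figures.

v = 5.2 m/s

Work–energy: mg(L sinθ) − μ_k(mg cosθ)L = ½mv²
mgh = mgL sinθ = (22)(9.81)(11)sin19.5° = 792.46 J
W_f = μ_k mg cosθ · L = (0.22)(22)(9.81)cos19.5°·11 = 492.3 J
½mv² = 792.46 − 492.3 = 300.14 J
v = √(2 × 300.14/22) = 5.224 m/s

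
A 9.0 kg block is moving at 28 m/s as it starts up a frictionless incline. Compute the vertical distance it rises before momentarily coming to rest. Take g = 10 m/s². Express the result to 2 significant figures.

Setting KE at the bottom equal to PE gained: ½mv² = mgh
h = v²/(2g) = 28²/(2 × 10) = 39.20 m

h = 39 m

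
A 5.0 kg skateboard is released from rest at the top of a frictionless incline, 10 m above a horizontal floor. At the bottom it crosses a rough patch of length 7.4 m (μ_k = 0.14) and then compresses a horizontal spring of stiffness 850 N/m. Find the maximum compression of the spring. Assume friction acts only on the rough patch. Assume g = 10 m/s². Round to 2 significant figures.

x = 1.0 m

Initial energy: E₁ = mgh = (5.0)(10)(10) = 500.00 J
Friction removes W_f = μ_k mg d = (0.14)(5.0)(10)(7.4) = 51.80 J
Energy reaching the spring: E = 500.00 − 51.80 = 448.20 J
At max compression ½kx² = E ⇒ x = √(2E/k) = √(2 × 448.20/850) = 1.027 m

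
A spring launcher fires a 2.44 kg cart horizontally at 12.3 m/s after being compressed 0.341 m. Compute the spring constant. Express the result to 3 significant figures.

k = 3170 N/m

Energy stored in the spring equals the launch KE: ½kx² = ½mv²
k = mv²/x² = (2.44)(12.3)²/(0.341)² = 3175 N/m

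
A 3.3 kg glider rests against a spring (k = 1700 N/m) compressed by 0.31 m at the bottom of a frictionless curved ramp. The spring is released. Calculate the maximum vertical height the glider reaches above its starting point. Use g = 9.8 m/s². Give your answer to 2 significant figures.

Energy conservation from release to the highest point: ½kx² = mgh
h = kx²/(2mg) = (1700)(0.31)²/(2 × 3.3 × 9.8) = 2.526 m

h = 2.5 m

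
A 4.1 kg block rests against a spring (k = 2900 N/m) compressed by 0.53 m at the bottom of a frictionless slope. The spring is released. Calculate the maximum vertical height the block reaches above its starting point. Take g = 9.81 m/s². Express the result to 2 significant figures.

h = 10 m

Energy conservation from release to the highest point: ½kx² = mgh
h = kx²/(2mg) = (2900)(0.53)²/(2 × 4.1 × 9.81) = 10.13 m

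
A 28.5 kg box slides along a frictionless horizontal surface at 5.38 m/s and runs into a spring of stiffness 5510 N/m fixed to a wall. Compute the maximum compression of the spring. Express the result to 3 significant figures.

All KE is stored as spring PE at maximum compression: ½mv² = ½kx²
x = v√(m/k) = 5.38 × √(28.5/5510) = 0.3869 m

x = 0.387 m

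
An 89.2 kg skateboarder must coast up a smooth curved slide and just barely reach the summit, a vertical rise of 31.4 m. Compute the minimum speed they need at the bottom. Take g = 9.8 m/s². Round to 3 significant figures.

At the top they are momentarily at rest, so all KE converts to PE: ½mv² = mgh
v = √(2gh) = √(2 × 9.8 × 31.4) = 24.81 m/s

v = 24.8 m/s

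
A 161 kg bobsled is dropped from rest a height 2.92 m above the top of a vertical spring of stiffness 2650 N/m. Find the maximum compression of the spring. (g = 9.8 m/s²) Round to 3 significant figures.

Measuring PE from the top of the relaxed spring, at max compression the bobsled has dropped H + x with zero KE, so:
mg(H + x) = ½kx²
½(2650)x² − (161)(9.8)x − (161)(9.8)(2.92) = 0
1325x² − 1578x − 4607 = 0
x = [1578 + √(2.489e+06 + 2.4418e+07)]/(2 × 1325) = 2.553 m

x = 2.55 m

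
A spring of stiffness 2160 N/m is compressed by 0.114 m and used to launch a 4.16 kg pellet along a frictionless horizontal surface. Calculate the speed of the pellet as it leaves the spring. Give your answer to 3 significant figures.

Conservation of energy: ½kx² = ½mv²
v = x√(k/m) = 0.114 × √(2160/4.16) = 2.598 m/s

v = 2.60 m/s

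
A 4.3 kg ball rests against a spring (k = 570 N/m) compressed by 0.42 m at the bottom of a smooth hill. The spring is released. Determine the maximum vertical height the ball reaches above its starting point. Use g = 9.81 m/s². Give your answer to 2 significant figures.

h = 1.2 m

Energy conservation from release to the highest point: ½kx² = mgh
h = kx²/(2mg) = (570)(0.42)²/(2 × 4.3 × 9.81) = 1.192 m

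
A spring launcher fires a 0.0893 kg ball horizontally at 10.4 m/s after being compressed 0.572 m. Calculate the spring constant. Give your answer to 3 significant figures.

Spring PE at full compression equals KE at release: ½kx² = ½mv²
k = mv²/x² = (0.0893)(10.4)²/(0.572)² = 29.52 N/m

k = 29.5 N/m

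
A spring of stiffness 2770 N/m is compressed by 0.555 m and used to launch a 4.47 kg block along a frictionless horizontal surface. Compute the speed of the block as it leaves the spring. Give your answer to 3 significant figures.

v = 13.8 m/s

Conservation of energy: ½kx² = ½mv²
v = x√(k/m) = 0.555 × √(2770/4.47) = 13.82 m/s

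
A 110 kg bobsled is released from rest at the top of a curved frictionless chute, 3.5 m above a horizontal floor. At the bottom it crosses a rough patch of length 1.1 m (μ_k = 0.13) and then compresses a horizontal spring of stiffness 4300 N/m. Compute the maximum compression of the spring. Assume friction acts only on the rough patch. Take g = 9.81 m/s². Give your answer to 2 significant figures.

x = 1.3 m

Initial energy: E₁ = mgh = (110)(9.81)(3.5) = 3776.9 J
Friction removes W_f = μ_k mg d = (0.13)(110)(9.81)(1.1) = 154.3 J
Energy reaching the spring: E = 3776.9 − 154.3 = 3622.5 J
At max compression ½kx² = E ⇒ x = √(2E/k) = √(2 × 3622.5/4300) = 1.298 m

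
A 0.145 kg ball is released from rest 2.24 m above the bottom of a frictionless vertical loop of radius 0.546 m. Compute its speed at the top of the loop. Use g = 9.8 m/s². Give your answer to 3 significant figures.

v = 4.74 m/s

Energy conservation: mgh = ½mv_top² + mg(2r)
v_top² = 2g(h − 2r) = 2(9.8)(2.24 − 1.092) = 22.50
v_top = 4.744 m/s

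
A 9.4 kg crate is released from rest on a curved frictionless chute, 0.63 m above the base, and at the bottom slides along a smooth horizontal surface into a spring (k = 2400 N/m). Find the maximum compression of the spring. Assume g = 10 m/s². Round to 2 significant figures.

x = 0.22 m

At max compression the crate is momentarily at rest: mgh = ½kx²
x = √(2mgh/k) = √(2 × 9.4 × 10 × 0.63 / 2400) = 0.2221 m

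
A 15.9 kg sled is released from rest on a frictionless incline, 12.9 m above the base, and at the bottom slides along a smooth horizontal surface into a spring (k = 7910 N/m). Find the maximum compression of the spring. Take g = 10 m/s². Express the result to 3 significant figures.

Gravitational PE at the top equals spring PE at max compression: mgh = ½kx²
x = √(2mgh/k) = √(2 × 15.9 × 10 × 12.9 / 7910) = 0.7201 m

x = 0.720 m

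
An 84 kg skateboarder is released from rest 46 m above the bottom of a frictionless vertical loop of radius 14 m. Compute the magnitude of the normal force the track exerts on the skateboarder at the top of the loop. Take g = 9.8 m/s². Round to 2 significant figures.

Energy from release to top (height 2r): mgh = ½mv_top² + mg(2r)
v_top² = 2g(h − 2r) = 2(9.8)(46 − 28.00) = 352.80 m²/s²
At the top, both N and weight point toward the centre: N + mg = mv_top²/r
N = m(v_top²/r − g) = 84(352.80/14 − 9.8) = 1294 N

N = 1300 N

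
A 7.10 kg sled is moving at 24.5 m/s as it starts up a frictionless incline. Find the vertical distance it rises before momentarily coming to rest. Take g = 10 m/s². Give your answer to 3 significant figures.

Setting KE at the bottom equal to PE gained: ½mv² = mgh
h = v²/(2g) = 24.5²/(2 × 10) = 30.01 m

h = 30.0 m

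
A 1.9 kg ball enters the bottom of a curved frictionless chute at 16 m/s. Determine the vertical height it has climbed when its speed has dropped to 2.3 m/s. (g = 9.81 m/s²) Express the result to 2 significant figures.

h = 13 m

Energy balance between the two points: ½mv₁² = ½mv₂² + mgh
h = (v₁² − v₂²)/(2g) = (16² − 2.3²)/(2 × 9.81) = 12.78 m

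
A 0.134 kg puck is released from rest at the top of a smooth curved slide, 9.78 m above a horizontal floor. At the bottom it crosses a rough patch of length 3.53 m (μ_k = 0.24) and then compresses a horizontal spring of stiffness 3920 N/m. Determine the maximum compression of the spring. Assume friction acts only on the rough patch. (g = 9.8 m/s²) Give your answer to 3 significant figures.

x = 0.0774 m

Initial energy: E₁ = mgh = (0.134)(9.8)(9.78) = 12.843 J
Friction removes W_f = μ_k mg d = (0.24)(0.134)(9.8)(3.53) = 1.113 J
Energy reaching the spring: E = 12.843 − 1.113 = 11.731 J
At max compression ½kx² = E ⇒ x = √(2E/k) = √(2 × 11.731/3920) = 0.07736 m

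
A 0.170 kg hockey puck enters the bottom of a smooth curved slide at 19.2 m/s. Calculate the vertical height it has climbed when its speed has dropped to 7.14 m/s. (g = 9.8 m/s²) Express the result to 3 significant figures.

Conservation of energy: ½mv₁² = ½mv₂² + mgh
h = (v₁² − v₂²)/(2g) = (19.2² − 7.14²)/(2 × 9.8) = 16.21 m

h = 16.2 m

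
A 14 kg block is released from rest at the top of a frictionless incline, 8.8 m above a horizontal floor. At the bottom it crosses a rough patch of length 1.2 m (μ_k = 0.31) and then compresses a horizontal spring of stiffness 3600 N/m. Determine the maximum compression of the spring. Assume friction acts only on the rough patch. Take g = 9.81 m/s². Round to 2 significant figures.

x = 0.80 m

Initial energy: E₁ = mgh = (14)(9.81)(8.8) = 1208.6 J
Friction removes W_f = μ_k mg d = (0.31)(14)(9.81)(1.2) = 51.09 J
Energy reaching the spring: E = 1208.6 − 51.09 = 1157.5 J
At max compression ½kx² = E ⇒ x = √(2E/k) = √(2 × 1157.5/3600) = 0.8019 m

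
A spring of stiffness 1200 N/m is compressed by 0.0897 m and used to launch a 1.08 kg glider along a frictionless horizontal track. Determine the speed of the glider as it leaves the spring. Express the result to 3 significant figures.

The glider leaves the spring when the spring is at natural length, so ½kx² = ½mv²
v = x√(k/m) = 0.0897 × √(1200/1.08) = 2.990 m/s

v = 2.99 m/s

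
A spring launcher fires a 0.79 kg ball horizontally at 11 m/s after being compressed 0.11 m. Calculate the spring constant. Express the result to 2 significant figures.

½kx² = ½mv²
k = mv²/x² = (0.79)(11)²/(0.11)² = 7900 N/m

k = 7900 N/m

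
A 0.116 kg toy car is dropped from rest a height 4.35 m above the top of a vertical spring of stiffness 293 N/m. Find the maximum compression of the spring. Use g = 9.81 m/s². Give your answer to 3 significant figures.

Measuring PE from the top of the relaxed spring, at max compression the car has dropped H + x with zero KE, so:
mg(H + x) = ½kx²
½(293)x² − (0.116)(9.81)x − (0.116)(9.81)(4.35) = 0
146.5x² − 1.138x − 4.950 = 0
x = [1.138 + √(1.295 + 2900.8)]/(2 × 146.5) = 0.1877 m

x = 0.188 m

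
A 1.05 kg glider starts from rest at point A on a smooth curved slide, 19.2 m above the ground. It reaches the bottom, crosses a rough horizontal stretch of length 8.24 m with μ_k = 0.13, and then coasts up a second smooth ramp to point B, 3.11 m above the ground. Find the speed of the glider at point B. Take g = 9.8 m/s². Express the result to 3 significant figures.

v = 17.2 m/s

Energy at A: mgh₁ = (1.05)(9.8)(19.2) = 197.57 J
Friction loss: W_f = μ_k mg d = 11.02 J
At B: ½mv² + mgh₂ = mgh₁ − W_f
½mv² = 197.57 − 11.02 − 32.002 = 154.54 J
v = √(2 × 154.54/1.05) = 17.16 m/s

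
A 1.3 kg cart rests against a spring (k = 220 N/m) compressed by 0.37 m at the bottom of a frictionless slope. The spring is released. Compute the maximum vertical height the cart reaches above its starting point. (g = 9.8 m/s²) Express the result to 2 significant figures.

h = 1.2 m

At maximum height the cart is at rest, so ½kx² = mgh
h = kx²/(2mg) = (220)(0.37)²/(2 × 1.3 × 9.8) = 1.182 m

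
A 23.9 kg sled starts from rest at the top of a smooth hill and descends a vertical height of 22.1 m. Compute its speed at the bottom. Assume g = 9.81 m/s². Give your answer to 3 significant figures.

By conservation of mechanical energy, mgh = ½mv²
The mass cancels from both sides.
v = √(2gh) = √(2 × 9.81 × 22.1) = √433.60 = 20.82 m/s

v = 20.8 m/s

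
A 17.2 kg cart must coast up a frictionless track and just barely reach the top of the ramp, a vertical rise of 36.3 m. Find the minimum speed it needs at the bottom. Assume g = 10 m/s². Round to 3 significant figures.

At the top it is momentarily at rest, so all KE converts to PE: ½mv² = mgh
v = √(2gh) = √(2 × 10 × 36.3) = 26.94 m/s

v = 26.9 m/s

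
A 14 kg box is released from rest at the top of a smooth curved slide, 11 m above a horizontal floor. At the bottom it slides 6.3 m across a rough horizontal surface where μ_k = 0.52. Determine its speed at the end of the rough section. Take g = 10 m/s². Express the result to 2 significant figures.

Applying the work–energy principle:
mgh = ½mv² + μ_k m g d
W_f = μ_k mg d = (0.52)(14)(10)(6.3) = 458.6 J
½mv² = mgh − W_f = 1540.0 − 458.6 = 1081.4 J
v = √(2 × 1081.4/14) = 12.43 m/s

v = 12 m/s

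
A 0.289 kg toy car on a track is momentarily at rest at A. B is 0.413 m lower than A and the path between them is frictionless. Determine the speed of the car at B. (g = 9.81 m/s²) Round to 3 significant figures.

Equating total energy at the two states: mgh = ½mv²
v = √(2gh) = √(2 × 9.81 × 0.413) = √8.1031 = 2.847 m/s

v = 2.85 m/s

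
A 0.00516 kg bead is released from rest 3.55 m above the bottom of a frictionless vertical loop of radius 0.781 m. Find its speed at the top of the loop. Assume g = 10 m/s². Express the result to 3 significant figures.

Energy conservation: mgh = ½mv_top² + mg(2r)
v_top² = 2g(h − 2r) = 2(10)(3.55 − 1.562) = 39.76
v_top = 6.306 m/s

v = 6.31 m/s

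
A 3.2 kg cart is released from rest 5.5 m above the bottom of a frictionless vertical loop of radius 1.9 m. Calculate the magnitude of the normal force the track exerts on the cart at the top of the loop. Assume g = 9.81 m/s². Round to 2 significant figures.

Energy from release to top (height 2r): mgh = ½mv_top² + mg(2r)
v_top² = 2g(h − 2r) = 2(9.81)(5.5 − 3.800) = 33.354 m²/s²
At the top, both N and weight point toward the centre: N + mg = mv_top²/r
N = m(v_top²/r − g) = 3.2(33.354/1.9 − 9.81) = 24.78 N

N = 25 N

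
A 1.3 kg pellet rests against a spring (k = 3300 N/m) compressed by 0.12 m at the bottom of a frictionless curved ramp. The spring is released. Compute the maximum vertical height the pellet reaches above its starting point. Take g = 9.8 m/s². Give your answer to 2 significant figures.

All spring PE becomes gravitational PE at the highest point: ½kx² = mgh
h = kx²/(2mg) = (3300)(0.12)²/(2 × 1.3 × 9.8) = 1.865 m

h = 1.9 m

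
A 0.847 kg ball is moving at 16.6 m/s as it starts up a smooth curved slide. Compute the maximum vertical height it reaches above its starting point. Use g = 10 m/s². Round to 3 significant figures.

h = 13.8 m

Setting KE at the bottom equal to PE gained: ½mv² = mgh
h = v²/(2g) = 16.6²/(2 × 10) = 13.78 m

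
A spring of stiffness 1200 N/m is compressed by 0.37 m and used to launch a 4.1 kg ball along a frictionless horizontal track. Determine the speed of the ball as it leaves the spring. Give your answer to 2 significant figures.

v = 6.3 m/s

Spring PE converts entirely to kinetic energy: ½kx² = ½mv²
v = x√(k/m) = 0.37 × √(1200/4.1) = 6.330 m/s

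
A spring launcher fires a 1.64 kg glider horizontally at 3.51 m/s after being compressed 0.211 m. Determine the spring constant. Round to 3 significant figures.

Spring PE at full compression equals KE at release: ½kx² = ½mv²
k = mv²/x² = (1.64)(3.51)²/(0.211)² = 453.8 N/m

k = 454 N/m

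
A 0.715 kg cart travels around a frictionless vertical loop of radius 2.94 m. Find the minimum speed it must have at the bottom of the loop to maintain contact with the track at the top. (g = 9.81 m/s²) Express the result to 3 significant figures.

v = 12.0 m/s

At the top: mg = mv_top²/r ⇒ v_top² = gr = 28.84 m²/s²
Energy from bottom to top (height 2r): ½mv_bot² = ½mv_top² + mg(2r)
v_bot² = gr + 4gr = 5gr = 144.2
v_bot = √(5gr) = 12.01 m/s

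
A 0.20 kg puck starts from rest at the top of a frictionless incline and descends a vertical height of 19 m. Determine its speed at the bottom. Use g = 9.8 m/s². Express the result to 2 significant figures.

Energy conservation between the two points: mgh = ½mv²
The mass cancels from both sides.
v = √(2gh) = √(2 × 9.8 × 19) = √372.40 = 19.30 m/s

v = 19 m/s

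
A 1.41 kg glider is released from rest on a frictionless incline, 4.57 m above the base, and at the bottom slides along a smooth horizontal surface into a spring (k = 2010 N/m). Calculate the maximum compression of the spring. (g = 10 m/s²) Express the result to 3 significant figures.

Gravitational PE at the top equals spring PE at max compression: mgh = ½kx²
x = √(2mgh/k) = √(2 × 1.41 × 10 × 4.57 / 2010) = 0.2532 m

x = 0.253 m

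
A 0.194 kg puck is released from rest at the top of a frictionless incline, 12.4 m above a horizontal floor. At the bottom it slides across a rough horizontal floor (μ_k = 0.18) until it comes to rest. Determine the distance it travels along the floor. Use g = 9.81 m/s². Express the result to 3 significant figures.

Energy at the top = energy at the end + work done against friction:
At rest all PE has been dissipated by friction: mgh = μ_k m g d
d = h/μ_k = 12.4/0.18 = 68.89 m

d = 68.9 m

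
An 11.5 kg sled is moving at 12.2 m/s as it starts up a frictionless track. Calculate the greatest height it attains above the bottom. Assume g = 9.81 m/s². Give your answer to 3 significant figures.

By energy conservation, ½mv² = mgh
h = v²/(2g) = 12.2²/(2 × 9.81) = 7.586 m

h = 7.59 m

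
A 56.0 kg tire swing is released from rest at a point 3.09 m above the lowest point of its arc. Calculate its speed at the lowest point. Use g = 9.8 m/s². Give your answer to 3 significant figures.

v = 7.78 m/s

By conservation of mechanical energy, mgh = ½mv²
v = √(2gh) = √(2 × 9.8 × 3.09) = √60.564 = 7.782 m/s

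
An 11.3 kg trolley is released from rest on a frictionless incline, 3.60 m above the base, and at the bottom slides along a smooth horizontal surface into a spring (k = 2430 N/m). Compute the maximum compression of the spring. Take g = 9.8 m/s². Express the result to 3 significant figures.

Gravitational PE at the top equals spring PE at max compression: mgh = ½kx²
x = √(2mgh/k) = √(2 × 11.3 × 9.8 × 3.60 / 2430) = 0.5728 m

x = 0.573 m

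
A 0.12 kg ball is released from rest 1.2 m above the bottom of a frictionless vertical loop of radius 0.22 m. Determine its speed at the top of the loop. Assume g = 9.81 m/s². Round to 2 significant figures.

v = 3.9 m/s

Energy conservation: mgh = ½mv_top² + mg(2r)
v_top² = 2g(h − 2r) = 2(9.81)(1.2 − 0.4400) = 14.91
v_top = 3.862 m/s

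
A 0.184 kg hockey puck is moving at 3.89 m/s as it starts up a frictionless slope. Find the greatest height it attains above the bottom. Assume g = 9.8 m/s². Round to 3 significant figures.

Setting KE at the bottom equal to PE gained: ½mv² = mgh
h = v²/(2g) = 3.89²/(2 × 9.8) = 0.7720 m

h = 0.772 m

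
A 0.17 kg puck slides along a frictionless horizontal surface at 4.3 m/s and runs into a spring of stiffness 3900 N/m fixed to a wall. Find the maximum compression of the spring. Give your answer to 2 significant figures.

All KE is stored as spring PE at maximum compression: ½mv² = ½kx²
x = v√(m/k) = 4.3 × √(0.17/3900) = 0.02839 m

x = 0.028 m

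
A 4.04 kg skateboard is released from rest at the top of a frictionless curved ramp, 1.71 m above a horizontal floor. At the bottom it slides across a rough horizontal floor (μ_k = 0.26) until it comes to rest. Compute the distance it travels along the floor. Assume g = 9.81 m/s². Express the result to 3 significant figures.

Energy bookkeeping (friction removes W_f = μ_k N d):
At rest all PE has been dissipated by friction: mgh = μ_k m g d
d = h/μ_k = 1.71/0.26 = 6.577 m

d = 6.58 m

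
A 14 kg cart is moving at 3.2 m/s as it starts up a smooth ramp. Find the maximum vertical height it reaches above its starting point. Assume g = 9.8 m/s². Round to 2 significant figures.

h = 0.52 m

By energy conservation, ½mv² = mgh
h = v²/(2g) = 3.2²/(2 × 9.8) = 0.5224 m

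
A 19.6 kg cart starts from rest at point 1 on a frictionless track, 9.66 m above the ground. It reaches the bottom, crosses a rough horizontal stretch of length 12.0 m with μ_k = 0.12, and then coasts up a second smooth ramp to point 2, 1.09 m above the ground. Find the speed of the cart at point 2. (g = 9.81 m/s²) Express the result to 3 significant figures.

v = 11.8 m/s

Energy at 1: mgh₁ = (19.6)(9.81)(9.66) = 1857.4 J
Friction loss: W_f = μ_k mg d = 276.9 J
At 2: ½mv² + mgh₂ = mgh₁ − W_f
½mv² = 1857.4 − 276.9 − 209.58 = 1370.9 J
v = √(2 × 1370.9/19.6) = 11.83 m/s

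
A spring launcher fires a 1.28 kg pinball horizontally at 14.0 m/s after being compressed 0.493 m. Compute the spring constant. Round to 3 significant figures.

k = 1030 N/m

½kx² = ½mv²
k = mv²/x² = (1.28)(14.0)²/(0.493)² = 1032 N/m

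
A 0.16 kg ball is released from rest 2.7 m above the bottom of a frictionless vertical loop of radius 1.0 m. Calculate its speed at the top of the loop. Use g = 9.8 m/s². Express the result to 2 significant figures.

Energy conservation: mgh = ½mv_top² + mg(2r)
v_top² = 2g(h − 2r) = 2(9.8)(2.7 − 2.000) = 13.72
v_top = 3.704 m/s

v = 3.7 m/s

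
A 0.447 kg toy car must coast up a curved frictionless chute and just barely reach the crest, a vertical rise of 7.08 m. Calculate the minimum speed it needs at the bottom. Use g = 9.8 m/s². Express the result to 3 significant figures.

At the top it is momentarily at rest, so all KE converts to PE: ½mv² = mgh
v = √(2gh) = √(2 × 9.8 × 7.08) = 11.78 m/s

v = 11.8 m/s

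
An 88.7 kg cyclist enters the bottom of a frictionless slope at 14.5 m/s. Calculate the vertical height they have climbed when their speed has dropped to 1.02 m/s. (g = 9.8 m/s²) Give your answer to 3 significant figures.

h = 10.7 m

Energy balance between the two points: ½mv₁² = ½mv₂² + mgh
h = (v₁² − v₂²)/(2g) = (14.5² − 1.02²)/(2 × 9.8) = 10.67 m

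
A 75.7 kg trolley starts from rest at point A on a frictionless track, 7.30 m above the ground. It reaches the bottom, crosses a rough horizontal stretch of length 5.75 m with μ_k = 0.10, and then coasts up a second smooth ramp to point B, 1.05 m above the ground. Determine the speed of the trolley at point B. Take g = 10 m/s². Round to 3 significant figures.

v = 10.7 m/s

Energy at A: mgh₁ = (75.7)(10)(7.30) = 5526.1 J
Friction loss: W_f = μ_k mg d = 435.3 J
At B: ½mv² + mgh₂ = mgh₁ − W_f
½mv² = 5526.1 − 435.3 − 794.85 = 4296.0 J
v = √(2 × 4296.0/75.7) = 10.65 m/s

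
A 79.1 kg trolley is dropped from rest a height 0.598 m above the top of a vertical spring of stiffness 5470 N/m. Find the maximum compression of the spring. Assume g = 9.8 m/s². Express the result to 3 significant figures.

Take the reference level at the top of the uncompressed spring. At max compression the trolley has fallen H + x and is momentarily at rest:
mg(H + x) = ½kx²
½(5470)x² − (79.1)(9.8)x − (79.1)(9.8)(0.598) = 0
2735x² − 775.2x − 463.6 = 0
x = [775.2 + √(600904 + 5.0713e+06)]/(2 × 2735) = 0.5771 m

x = 0.577 m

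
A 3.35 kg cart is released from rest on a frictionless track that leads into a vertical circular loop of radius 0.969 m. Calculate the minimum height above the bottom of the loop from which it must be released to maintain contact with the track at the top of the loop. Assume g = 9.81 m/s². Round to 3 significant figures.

h = 2.42 m

At the top, for minimum speed gravity alone supplies the centripetal force: mg = mv_top²/r ⇒ v_top² = gr = 9.506 m²/s²
Energy conservation from release height h to the top (height 2r): mgh = ½mv_top² + mg(2r)
h = v_top²/(2g) + 2r = r/2 + 2r = 5r/2 = 2.422 m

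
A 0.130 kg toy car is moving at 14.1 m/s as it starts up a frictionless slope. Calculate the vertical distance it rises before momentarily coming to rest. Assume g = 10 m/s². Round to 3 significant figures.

h = 9.94 m

By energy conservation, ½mv² = mgh
h = v²/(2g) = 14.1²/(2 × 10) = 9.941 m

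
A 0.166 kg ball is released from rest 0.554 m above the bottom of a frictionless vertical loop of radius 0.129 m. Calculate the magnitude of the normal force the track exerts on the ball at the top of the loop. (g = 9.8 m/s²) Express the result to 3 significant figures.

Energy from release to top (height 2r): mgh = ½mv_top² + mg(2r)
v_top² = 2g(h − 2r) = 2(9.8)(0.554 − 0.2580) = 5.8016 m²/s²
At the top, both N and weight point toward the centre: N + mg = mv_top²/r
N = m(v_top²/r − g) = 0.166(5.8016/0.129 − 9.8) = 5.839 N

N = 5.84 N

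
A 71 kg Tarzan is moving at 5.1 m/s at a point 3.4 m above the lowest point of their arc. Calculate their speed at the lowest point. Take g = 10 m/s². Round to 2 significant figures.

Equating total energy at the two states: ½mv₀² + mgh = ½mv²
The mass cancels from both sides.
v² = v₀² + 2gh = (5.1)² + 2(10)(3.4) = 94.010
v = √94.010 = 9.696 m/s

v = 9.7 m/s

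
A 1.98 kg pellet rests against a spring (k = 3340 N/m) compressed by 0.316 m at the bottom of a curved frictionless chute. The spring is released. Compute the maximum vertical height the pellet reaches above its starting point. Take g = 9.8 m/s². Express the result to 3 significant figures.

Energy conservation from release to the highest point: ½kx² = mgh
h = kx²/(2mg) = (3340)(0.316)²/(2 × 1.98 × 9.8) = 8.594 m

h = 8.59 m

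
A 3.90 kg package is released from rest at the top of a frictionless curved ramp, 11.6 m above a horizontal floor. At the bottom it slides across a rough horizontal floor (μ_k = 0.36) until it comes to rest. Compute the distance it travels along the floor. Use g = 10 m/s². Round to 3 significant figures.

Energy at the top = energy at the end + work done against friction:
At rest all PE has been dissipated by friction: mgh = μ_k m g d
d = h/μ_k = 11.6/0.36 = 32.22 m

d = 32.2 m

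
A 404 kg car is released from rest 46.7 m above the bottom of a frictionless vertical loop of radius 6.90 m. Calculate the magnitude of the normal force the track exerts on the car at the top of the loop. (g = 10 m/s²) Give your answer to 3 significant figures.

Energy from release to top (height 2r): mgh = ½mv_top² + mg(2r)
v_top² = 2g(h − 2r) = 2(10)(46.7 − 13.80) = 658.00 m²/s²
At the top, both N and weight point toward the centre: N + mg = mv_top²/r
N = m(v_top²/r − g) = 404(658.00/6.90 − 10) = 34486 N

N = 34500 N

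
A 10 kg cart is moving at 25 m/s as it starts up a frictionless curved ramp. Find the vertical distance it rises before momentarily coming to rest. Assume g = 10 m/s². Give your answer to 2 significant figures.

h = 31 m

Setting KE at the bottom equal to PE gained: ½mv² = mgh
h = v²/(2g) = 25²/(2 × 10) = 31.25 m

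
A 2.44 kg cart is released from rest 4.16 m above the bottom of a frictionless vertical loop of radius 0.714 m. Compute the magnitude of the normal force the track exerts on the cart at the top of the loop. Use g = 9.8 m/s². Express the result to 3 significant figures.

N = 159 N

Energy from release to top (height 2r): mgh = ½mv_top² + mg(2r)
v_top² = 2g(h − 2r) = 2(9.8)(4.16 − 1.428) = 53.547 m²/s²
At the top, both N and weight point toward the centre: N + mg = mv_top²/r
N = m(v_top²/r − g) = 2.44(53.547/0.714 − 9.8) = 159.1 N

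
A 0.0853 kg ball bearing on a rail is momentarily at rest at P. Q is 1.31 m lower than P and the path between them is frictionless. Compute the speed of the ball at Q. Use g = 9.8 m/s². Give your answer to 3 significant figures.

Mechanical energy is conserved (no friction): mgh = ½mv²
v = √(2gh) = √(2 × 9.8 × 1.31) = √25.676 = 5.067 m/s

v = 5.07 m/s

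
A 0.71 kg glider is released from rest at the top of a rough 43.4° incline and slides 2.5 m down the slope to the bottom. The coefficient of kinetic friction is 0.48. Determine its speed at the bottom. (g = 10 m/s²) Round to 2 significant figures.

v = 4.1 m/s

Taking the bottom as reference, mgh = ½mv² + μ_k N L with h = L sinθ, N = mg cosθ:
mgh = mgL sinθ = (0.71)(10)(2.5)sin43.4° = 12.196 J
W_f = μ_k mg cosθ · L = (0.48)(0.71)(10)cos43.4°·2.5 = 6.190 J
½mv² = 12.196 − 6.190 = 6.0054 J
v = √(2 × 6.0054/0.71) = 4.113 m/s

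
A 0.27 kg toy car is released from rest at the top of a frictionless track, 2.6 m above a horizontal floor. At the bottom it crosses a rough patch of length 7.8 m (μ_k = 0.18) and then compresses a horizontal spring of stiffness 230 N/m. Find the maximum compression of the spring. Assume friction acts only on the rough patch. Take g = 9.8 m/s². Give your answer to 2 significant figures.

x = 0.17 m

Initial energy: E₁ = mgh = (0.27)(9.8)(2.6) = 6.8796 J
Friction removes W_f = μ_k mg d = (0.18)(0.27)(9.8)(7.8) = 3.715 J
Energy reaching the spring: E = 6.8796 − 3.715 = 3.1646 J
At max compression ½kx² = E ⇒ x = √(2E/k) = √(2 × 3.1646/230) = 0.1659 m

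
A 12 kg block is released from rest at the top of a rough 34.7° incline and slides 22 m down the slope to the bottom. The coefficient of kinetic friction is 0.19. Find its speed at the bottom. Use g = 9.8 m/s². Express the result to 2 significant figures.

v = 13 m/s

Taking the bottom as reference, mgh = ½mv² + μ_k N L with h = L sinθ, N = mg cosθ:
mgh = mgL sinθ = (12)(9.8)(22)sin34.7° = 1472.8 J
W_f = μ_k mg cosθ · L = (0.19)(12)(9.8)cos34.7°·22 = 404.1 J
½mv² = 1472.8 − 404.1 = 1068.7 J
v = √(2 × 1068.7/12) = 13.35 m/s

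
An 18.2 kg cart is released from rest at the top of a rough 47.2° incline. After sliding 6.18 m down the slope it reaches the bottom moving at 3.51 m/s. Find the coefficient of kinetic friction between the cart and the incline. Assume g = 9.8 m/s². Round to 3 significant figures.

mgh = ½mv² + μ_k (mg cosθ) L, with h = L sinθ
mgL sinθ = 808.76 J; ½mv² = 112.11 J
W_f = 808.76 − 112.11 = 696.7 J
μ_k = W_f/(mg cosθ · L) = 696.7/(121.2 × 6.18) = 0.9302

μ_k = 0.930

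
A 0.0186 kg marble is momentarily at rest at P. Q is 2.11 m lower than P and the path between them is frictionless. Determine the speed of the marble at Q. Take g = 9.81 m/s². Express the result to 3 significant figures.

By conservation of mechanical energy, mgh = ½mv²
v = √(2gh) = √(2 × 9.81 × 2.11) = √41.398 = 6.434 m/s

v = 6.43 m/s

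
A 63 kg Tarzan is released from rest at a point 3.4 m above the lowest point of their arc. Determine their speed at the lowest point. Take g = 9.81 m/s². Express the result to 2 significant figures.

v = 8.2 m/s

By conservation of mechanical energy, mgh = ½mv²
v = √(2gh) = √(2 × 9.81 × 3.4) = √66.708 = 8.167 m/s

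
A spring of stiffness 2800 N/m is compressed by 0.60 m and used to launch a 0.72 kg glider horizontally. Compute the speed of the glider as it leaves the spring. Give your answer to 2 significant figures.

Conservation of energy: ½kx² = ½mv²
v = x√(k/m) = 0.60 × √(2800/0.72) = 37.42 m/s

v = 37 m/s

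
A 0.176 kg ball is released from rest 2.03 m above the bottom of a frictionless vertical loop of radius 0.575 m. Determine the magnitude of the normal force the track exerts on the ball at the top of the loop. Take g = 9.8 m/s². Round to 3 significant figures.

N = 3.55 N

Energy from release to top (height 2r): mgh = ½mv_top² + mg(2r)
v_top² = 2g(h − 2r) = 2(9.8)(2.03 − 1.150) = 17.248 m²/s²
At the top, both N and weight point toward the centre: N + mg = mv_top²/r
N = m(v_top²/r − g) = 0.176(17.248/0.575 − 9.8) = 3.555 N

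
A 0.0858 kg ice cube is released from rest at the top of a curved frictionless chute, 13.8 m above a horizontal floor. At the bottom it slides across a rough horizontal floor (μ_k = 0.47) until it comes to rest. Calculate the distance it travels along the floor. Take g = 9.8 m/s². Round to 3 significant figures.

Applying the work–energy principle:
At rest all PE has been dissipated by friction: mgh = μ_k m g d
d = h/μ_k = 13.8/0.47 = 29.36 m

d = 29.4 m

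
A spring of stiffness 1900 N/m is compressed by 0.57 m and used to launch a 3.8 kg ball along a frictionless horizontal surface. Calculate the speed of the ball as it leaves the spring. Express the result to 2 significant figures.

v = 13 m/s

Conservation of energy: ½kx² = ½mv²
v = x√(k/m) = 0.57 × √(1900/3.8) = 12.75 m/s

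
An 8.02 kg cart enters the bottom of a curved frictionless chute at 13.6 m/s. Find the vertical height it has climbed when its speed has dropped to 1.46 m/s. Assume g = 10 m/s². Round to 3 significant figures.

Conservation of energy: ½mv₁² = ½mv₂² + mgh
h = (v₁² − v₂²)/(2g) = (13.6² − 1.46²)/(2 × 10) = 9.141 m

h = 9.14 m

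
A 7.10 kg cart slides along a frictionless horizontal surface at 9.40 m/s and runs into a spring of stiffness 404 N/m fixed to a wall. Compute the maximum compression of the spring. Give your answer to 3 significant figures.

At max compression the cart is momentarily at rest: ½mv² = ½kx²
x = v√(m/k) = 9.40 × √(7.10/404) = 1.246 m

x = 1.25 m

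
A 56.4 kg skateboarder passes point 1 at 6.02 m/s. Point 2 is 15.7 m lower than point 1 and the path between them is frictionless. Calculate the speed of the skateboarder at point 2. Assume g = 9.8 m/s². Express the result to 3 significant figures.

v = 18.5 m/s

Energy conservation between the two points: ½mv₀² + mgh = ½mv²
v² = v₀² + 2gh = (6.02)² + 2(9.8)(15.7) = 343.96
v = √343.96 = 18.55 m/s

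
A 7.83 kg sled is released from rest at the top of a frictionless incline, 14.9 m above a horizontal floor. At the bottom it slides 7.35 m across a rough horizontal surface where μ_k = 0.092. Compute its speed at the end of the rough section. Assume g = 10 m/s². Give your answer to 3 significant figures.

v = 16.9 m/s

Energy bookkeeping (friction removes W_f = μ_k N d):
mgh = ½mv² + μ_k m g d
W_f = μ_k mg d = (0.092)(7.83)(10)(7.35) = 52.95 J
½mv² = mgh − W_f = 1166.7 − 52.95 = 1113.7 J
v = √(2 × 1113.7/7.83) = 16.87 m/s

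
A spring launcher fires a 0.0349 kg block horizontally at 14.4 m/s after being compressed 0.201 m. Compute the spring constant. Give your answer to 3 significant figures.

k = 179 N/m

½kx² = ½mv²
k = mv²/x² = (0.0349)(14.4)²/(0.201)² = 179.1 N/m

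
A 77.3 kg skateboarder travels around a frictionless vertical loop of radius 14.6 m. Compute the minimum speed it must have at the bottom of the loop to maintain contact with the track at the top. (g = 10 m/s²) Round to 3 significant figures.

At the top: mg = mv_top²/r ⇒ v_top² = gr = 146.0 m²/s²
Energy from bottom to top (height 2r): ½mv_bot² = ½mv_top² + mg(2r)
v_bot² = gr + 4gr = 5gr = 730.0
v_bot = √(5gr) = 27.02 m/s

v = 27.0 m/s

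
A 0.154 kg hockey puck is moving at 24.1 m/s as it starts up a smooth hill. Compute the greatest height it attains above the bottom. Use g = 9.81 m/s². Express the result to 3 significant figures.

By energy conservation, ½mv² = mgh
h = v²/(2g) = 24.1²/(2 × 9.81) = 29.60 m

h = 29.6 m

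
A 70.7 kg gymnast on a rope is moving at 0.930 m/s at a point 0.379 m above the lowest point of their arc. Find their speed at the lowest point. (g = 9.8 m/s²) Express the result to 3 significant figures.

v = 2.88 m/s

Mechanical energy is conserved (no friction): ½mv₀² + mgh = ½mv²
The mass cancels from both sides.
v² = v₀² + 2gh = (0.930)² + 2(9.8)(0.379) = 8.2933
v = √8.2933 = 2.880 m/s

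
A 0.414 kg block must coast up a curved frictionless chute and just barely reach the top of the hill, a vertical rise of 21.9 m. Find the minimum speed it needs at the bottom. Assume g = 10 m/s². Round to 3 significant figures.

v = 20.9 m/s

At the top it is momentarily at rest, so all KE converts to PE: ½mv² = mgh
v = √(2gh) = √(2 × 10 × 21.9) = 20.93 m/s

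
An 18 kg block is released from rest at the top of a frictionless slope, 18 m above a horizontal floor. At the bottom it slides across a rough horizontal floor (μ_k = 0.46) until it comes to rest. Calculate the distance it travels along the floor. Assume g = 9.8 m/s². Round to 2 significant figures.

d = 39 m

Energy bookkeeping (friction removes W_f = μ_k N d):
At rest all PE has been dissipated by friction: mgh = μ_k m g d
d = h/μ_k = 18/0.46 = 39.13 m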